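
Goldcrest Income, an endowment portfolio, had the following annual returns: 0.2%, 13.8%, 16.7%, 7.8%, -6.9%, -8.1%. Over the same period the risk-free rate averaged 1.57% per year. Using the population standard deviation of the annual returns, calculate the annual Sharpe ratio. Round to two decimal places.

0.24

μ = (0.2 + 13.8 + 16.7 + 7.8 − 6.9 − 8.1) / 6 = 3.9167%
Population σ = √[Σ(r − μ)² / 6] = √[551.3883 / 6] = √91.8981 = 9.5863%
Sharpe = (μ − rf) / σ = (3.9167 − 1.57) / 9.5863 = 2.3467 / 9.5863 = 0.2448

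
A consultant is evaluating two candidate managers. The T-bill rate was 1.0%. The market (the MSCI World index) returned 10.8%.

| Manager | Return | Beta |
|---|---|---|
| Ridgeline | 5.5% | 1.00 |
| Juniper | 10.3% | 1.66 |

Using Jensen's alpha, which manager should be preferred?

Ridgeline: α = 5.5% − [1.0% + 1.00 × (10.8% − 1.0%)] = -5.300
Juniper: α = 10.3% − [1.0% + 1.66 × (10.8% − 1.0%)] = -6.968
Highest: Ridgeline (-5.300).

Ridgeline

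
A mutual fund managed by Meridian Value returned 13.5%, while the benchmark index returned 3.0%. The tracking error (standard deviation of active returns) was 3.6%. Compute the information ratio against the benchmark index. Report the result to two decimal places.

IR = (Rp − Rb) / TE = (13.5% − 3.0%) / 3.6% = 10.50% / 3.6% = 2.9167

2.92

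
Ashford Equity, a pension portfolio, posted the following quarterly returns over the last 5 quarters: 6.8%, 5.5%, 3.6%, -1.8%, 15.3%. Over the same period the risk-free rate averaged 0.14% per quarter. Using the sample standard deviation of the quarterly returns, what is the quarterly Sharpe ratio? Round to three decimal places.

0.925

r̄ = (6.8 + 5.5 + 3.6 − 1.8 + 15.3) / 5 = 29.40 / 5 = 5.8800%
Sample std dev = √[153.9080 / 4] = 6.2030%
Sharpe = (r̄ − rf) / σ = (5.8800 − 0.14) / 6.2030 = 5.7400 / 6.2030 = 0.9254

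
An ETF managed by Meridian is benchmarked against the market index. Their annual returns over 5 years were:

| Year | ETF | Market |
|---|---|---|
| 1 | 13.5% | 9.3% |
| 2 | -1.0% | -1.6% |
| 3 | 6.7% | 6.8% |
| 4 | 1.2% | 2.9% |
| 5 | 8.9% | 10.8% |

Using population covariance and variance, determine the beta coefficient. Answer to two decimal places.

1.06

r̄p = 5.8600%,  r̄m = 5.6400%
Cov = Σ(rp − r̄p)(rm − r̄m) / 5 = 21.4116
Var(rm) = Σ(rm − r̄m)² / 5 = 20.2584
β = Cov / Var = 21.4116 / 20.2584 = 1.0569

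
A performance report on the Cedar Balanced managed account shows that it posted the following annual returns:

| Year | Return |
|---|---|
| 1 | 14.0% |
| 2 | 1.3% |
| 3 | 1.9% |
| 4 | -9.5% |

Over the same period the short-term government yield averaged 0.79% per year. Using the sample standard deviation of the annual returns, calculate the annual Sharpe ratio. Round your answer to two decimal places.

μ = (14 + 1.3 + 1.9 − 9.5) / 4 = 1.9250%
Σ(r − μ)² = 276.7275; sample σ = √(276.7275/3) = 9.6043%
Sharpe = (μ − rf) / σ = (1.9250 − 0.79) / 9.6043 = 1.1350 / 9.6043 = 0.1182

0.12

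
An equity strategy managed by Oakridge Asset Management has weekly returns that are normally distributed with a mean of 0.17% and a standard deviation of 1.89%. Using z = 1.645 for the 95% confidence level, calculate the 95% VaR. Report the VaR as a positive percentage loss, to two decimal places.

2.94

VaR (as % loss) = −(μ − z·σ) = −(0.17% − 1.645 × 1.89%) = −(-2.93905%) = 2.93905%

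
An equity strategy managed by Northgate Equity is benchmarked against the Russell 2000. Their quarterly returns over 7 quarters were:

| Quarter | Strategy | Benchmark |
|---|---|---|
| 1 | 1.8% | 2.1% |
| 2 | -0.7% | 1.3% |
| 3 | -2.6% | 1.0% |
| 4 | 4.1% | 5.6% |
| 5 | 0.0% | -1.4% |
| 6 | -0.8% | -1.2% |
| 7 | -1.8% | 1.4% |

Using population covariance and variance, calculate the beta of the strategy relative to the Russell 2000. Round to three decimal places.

0.662

r̄p = 0.0000%,  r̄m = 1.2571%
Cov = Σ(rp − r̄p)(rm − r̄m) / 7 = 3.0957
Var(rm) = Σ(rm − r̄m)² / 7 = 4.6796
β = Cov / Var = 3.0957 / 4.6796 = 0.6615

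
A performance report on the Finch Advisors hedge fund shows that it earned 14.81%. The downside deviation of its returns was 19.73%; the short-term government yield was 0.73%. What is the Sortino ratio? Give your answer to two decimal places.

0.71

Sortino = (Rp − Rf) / σd = (14.81% − 0.73%) / 19.73% = 14.08% / 19.73% = 0.7136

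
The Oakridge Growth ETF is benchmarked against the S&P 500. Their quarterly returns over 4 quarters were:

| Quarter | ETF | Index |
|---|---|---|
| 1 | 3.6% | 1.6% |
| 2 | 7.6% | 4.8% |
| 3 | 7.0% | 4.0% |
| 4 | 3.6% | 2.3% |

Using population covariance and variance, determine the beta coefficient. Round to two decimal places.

1.42

r̄p = 5.4500%,  r̄m = 3.1750%
Cov = Σ(rp − r̄p)(rm − r̄m) / 4 = 2.3263
Var(rm) = Σ(rm − r̄m)² / 4 = 1.6419
β = Cov / Var = 2.3263 / 1.6419 = 1.4168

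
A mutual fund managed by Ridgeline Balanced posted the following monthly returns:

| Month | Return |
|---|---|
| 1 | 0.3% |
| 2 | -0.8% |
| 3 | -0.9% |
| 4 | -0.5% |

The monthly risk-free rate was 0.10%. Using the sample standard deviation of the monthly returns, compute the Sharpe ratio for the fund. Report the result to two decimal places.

r̄ = (0.3 − 0.8 − 0.9 − 0.5) / 4 = -1.90 / 4 = -0.4750%
Sample std dev = √[0.8875 / 3] = 0.5439%
Sharpe = (r̄ − rf) / σ = (-0.4750 − 0.1) / 0.5439 = -0.5750 / 0.5439 = -1.0572

-1.06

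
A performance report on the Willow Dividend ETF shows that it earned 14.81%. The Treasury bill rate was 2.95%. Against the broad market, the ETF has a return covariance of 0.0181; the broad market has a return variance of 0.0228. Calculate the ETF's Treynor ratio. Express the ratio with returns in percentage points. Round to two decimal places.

14.94

β = Cov / Var = 0.0181 / 0.0228 = 0.7939
Treynor = (Rp − Rf) / β = (14.81% − 2.95%) / 0.7939 = 11.86 / 0.7939 = 14.9389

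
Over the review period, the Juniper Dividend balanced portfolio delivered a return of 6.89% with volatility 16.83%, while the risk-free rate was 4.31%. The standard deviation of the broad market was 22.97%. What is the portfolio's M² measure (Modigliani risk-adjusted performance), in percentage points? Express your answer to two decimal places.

7.83

Sharpe = (Rp − Rf) / σp = (6.89% − 4.31%) / 16.83% = 0.1533
M² = Rf + Sharpe × σm = 4.31% + 0.1533 × 22.97% = 7.8313%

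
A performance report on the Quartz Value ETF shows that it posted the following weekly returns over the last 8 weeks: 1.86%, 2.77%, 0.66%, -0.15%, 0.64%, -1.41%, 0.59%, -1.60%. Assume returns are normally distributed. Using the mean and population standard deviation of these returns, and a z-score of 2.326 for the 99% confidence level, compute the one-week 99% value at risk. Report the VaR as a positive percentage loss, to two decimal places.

r̄ = (1.86 + 2.77 + 0.66 − 0.15 + 0.64 − 1.41 + 0.59 − 1.6) / 8 = 0.4200%
Σ(r − r̄)² = (1.86 − 0.4200)² + (2.77 − 0.4200)² + (0.66 − 0.4200)² + … = 15.4852
population σ = √(15.4852 / 8) = √1.9357 = 1.3913%
VaR = −(r̄ − z·σ) = −(0.4200 − 2.326 × 1.3913) = −(-2.8162) = 2.8162%

2.82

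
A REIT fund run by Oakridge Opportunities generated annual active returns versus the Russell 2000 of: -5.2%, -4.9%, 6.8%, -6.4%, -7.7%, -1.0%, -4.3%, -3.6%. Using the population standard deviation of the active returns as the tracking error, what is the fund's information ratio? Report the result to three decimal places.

Mean return μ = -26.30 / 8 = -3.2875%
Σ(r − μ)² = 143.5288; population σ = √(143.5288/8) = 4.2357%
IR = μ / tracking error = -3.2875 / 4.2357 = -0.7761

-0.776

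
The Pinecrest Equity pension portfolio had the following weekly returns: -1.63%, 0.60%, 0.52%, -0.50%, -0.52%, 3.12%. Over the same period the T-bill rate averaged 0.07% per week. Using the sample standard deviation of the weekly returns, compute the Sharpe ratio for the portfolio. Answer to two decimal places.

0.12

Mean return r̄ = 1.590 / 6 = 0.2650%
Σ(r − r̄)² = (-1.63 − 0.2650)² + (0.6 − 0.2650)² + (0.52 − 0.2650)² + … = 13.1208
sample σ = √(13.1208 / 5) = √2.6242 = 1.6199%
Sharpe = (r̄ − rf) / σ = (0.2650 − 0.07) / 1.6199 = 0.1950 / 1.6199 = 0.1204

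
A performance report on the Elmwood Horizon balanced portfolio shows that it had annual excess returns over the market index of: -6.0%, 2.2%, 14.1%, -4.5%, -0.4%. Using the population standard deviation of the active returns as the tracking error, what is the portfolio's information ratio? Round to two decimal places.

Mean return μ = 5.40 / 5 = 1.0800%
Σ(r − μ)² = 254.2280; population σ = √(254.2280/5) = 7.1306%
IR = μ / tracking error = 1.0800 / 7.1306 = 0.1515

0.15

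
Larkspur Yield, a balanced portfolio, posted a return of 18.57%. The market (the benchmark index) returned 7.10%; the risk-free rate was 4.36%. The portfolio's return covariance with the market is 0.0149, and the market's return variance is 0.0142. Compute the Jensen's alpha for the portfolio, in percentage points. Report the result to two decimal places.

β = Cov / Var = 0.0149 / 0.0142 = 1.0493
E[R] = Rf + β(Rm − Rf) = 4.36% + 1.0493 × (7.10% − 4.36%) = 7.2351%
α = Rp − E[R] = 18.57% − 7.2351% = 11.3349

11.33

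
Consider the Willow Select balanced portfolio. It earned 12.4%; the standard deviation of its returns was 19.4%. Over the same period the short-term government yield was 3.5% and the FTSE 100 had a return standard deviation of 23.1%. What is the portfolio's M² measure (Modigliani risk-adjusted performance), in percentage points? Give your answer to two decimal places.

14.10

Sharpe = (Rp − Rf) / σp = (12.4% − 3.5%) / 19.4% = 0.4588
M² = Rf + Sharpe × σm = 3.5% + 0.4588 × 23.1% = 14.0983%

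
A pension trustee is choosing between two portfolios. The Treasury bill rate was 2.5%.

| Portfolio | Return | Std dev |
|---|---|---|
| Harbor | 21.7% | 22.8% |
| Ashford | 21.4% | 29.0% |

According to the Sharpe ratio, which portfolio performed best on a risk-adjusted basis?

Harbor: Sharpe ratio = (21.7% − 2.5%) / 22.8% = 0.842
Ashford: Sharpe ratio = (21.4% − 2.5%) / 29.0% = 0.652
Highest: Harbor (0.842).

Harbor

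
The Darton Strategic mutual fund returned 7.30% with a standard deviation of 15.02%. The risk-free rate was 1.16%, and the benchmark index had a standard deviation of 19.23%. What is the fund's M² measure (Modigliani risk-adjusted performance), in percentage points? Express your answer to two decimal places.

9.02

Sharpe = (Rp − Rf) / σp = (7.30% − 1.16%) / 15.02% = 0.4088
M² = Rf + Sharpe × σm = 1.16% + 0.4088 × 19.23% = 9.0212%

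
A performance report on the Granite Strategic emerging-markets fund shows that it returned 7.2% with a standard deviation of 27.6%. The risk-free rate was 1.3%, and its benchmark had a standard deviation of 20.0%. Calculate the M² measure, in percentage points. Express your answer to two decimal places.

Sharpe = (Rp − Rf) / σp = (7.2% − 1.3%) / 27.6% = 0.2138
M² = Rf + Sharpe × σm = 1.3% + 0.2138 × 20.0% = 5.5760%

5.58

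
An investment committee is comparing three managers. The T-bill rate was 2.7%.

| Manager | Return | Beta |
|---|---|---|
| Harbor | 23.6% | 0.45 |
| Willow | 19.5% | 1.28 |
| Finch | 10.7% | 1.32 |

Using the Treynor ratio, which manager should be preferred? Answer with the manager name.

Harbor

Harbor: Treynor = (23.6% − 2.7%) / 0.45 = 46.444
Willow: Treynor = (19.5% − 2.7%) / 1.28 = 13.125
Finch: Treynor = (10.7% − 2.7%) / 1.32 = 6.061
Highest: Harbor (46.444).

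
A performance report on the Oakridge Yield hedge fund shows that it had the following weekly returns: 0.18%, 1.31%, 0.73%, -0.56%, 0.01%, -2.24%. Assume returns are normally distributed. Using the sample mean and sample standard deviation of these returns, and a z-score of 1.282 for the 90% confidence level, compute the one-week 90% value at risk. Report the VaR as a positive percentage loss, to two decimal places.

μ = (0.18 + 1.31 + 0.73 − 0.56 + 0.01 − 2.24) / 6 = -0.570 / 6 = -0.0950%
Sample σ = √[Σ(r − μ)² / 5] = √[7.5586 / 5] = √1.5117 = 1.2295%
VaR = −(μ − z·σ) = −(-0.0950 − 1.282 × 1.2295) = −(-1.6712) = 1.6712%

1.67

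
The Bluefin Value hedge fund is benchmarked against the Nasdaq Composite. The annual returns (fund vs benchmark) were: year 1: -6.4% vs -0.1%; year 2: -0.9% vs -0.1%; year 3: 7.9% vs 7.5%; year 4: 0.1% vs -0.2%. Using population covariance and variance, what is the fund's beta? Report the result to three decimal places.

r̄p = 0.1750%,  r̄m = 1.7750%
Cov = Σ(rp − r̄p)(rm − r̄m) / 4 = 14.6794
Var(rm) = Σ(rm − r̄m)² / 4 = 10.9269
β = Cov / Var = 14.6794 / 10.9269 = 1.3434

1.343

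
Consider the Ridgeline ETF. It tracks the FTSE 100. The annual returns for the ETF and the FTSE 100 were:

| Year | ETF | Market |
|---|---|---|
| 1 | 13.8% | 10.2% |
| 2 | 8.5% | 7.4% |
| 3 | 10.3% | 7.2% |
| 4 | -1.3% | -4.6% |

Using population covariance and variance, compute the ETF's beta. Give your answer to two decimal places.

r̄p = 7.8250%,  r̄m = 5.0500%
Cov = Σ(rp − r̄p)(rm − r̄m) / 4 = 31.4338
Var(rm) = Σ(rm − r̄m)² / 4 = 32.4475
β = Cov / Var = 31.4338 / 32.4475 = 0.9688

0.97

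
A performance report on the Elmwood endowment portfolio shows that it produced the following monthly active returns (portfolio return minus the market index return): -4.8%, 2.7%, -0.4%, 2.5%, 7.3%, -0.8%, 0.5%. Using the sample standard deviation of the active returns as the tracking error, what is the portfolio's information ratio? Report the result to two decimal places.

r̄ = (-4.8 + 2.7 − 0.4 + 2.5 + 7.3 − 0.8 + 0.5) / 7 = 7.00 / 7 = 1.0000%
Sample σ = √[Σ(r − r̄)² / 6] = √[83.9200 / 6] = √13.9867 = 3.7399%
IR = r̄ / tracking error = 1.0000 / 3.7399 = 0.2674

0.27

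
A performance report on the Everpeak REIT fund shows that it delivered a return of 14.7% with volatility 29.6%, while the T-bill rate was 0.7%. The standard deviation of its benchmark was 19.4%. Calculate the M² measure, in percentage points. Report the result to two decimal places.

9.88

Sharpe = (Rp − Rf) / σp = (14.7% − 0.7%) / 29.6% = 0.4730
M² = Rf + Sharpe × σm = 0.7% + 0.4730 × 19.4% = 9.8762%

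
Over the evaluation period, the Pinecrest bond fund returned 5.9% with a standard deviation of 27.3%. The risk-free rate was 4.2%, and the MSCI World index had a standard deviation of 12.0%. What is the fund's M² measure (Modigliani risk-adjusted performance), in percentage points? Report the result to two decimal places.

Sharpe = (Rp − Rf) / σp = (5.9% − 4.2%) / 27.3% = 0.0623
M² = Rf + Sharpe × σm = 4.2% + 0.0623 × 12.0% = 4.9476%

4.95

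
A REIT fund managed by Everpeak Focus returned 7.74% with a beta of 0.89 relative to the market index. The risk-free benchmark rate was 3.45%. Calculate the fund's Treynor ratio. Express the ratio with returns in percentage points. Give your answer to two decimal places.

Treynor = (Rp − Rf) / β = (7.74% − 3.45%) / 0.89 = 4.29 / 0.89 = 4.8202

4.82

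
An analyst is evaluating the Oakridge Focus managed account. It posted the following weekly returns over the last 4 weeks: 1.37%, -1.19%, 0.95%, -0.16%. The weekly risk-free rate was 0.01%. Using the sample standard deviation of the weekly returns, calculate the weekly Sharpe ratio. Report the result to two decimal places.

r̄ = (1.37 − 1.19 + 0.95 − 0.16) / 4 = 0.2425%
Sample std dev = √[3.9859 / 3] = 1.1527%
Sharpe = (r̄ − rf) / σ = (0.2425 − 0.01) / 1.1527 = 0.2325 / 1.1527 = 0.2017

0.20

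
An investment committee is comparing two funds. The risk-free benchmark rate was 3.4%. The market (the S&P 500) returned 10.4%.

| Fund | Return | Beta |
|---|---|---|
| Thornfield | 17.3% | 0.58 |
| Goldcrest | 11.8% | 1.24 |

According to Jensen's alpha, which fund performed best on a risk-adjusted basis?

Thornfield

Thornfield: α = 17.3% − [3.4% + 0.58 × (10.4% − 3.4%)] = 9.840
Goldcrest: α = 11.8% − [3.4% + 1.24 × (10.4% − 3.4%)] = -0.280
Highest: Thornfield (9.840).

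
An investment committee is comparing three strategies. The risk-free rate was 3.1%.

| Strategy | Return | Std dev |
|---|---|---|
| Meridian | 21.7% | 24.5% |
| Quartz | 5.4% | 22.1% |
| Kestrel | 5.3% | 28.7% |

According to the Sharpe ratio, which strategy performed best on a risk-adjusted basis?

Meridian: Sharpe ratio = (21.7% − 3.1%) / 24.5% = 0.759
Quartz: Sharpe ratio = (5.4% − 3.1%) / 22.1% = 0.104
Kestrel: Sharpe ratio = (5.3% − 3.1%) / 28.7% = 0.077
Highest: Meridian (0.759).

Meridian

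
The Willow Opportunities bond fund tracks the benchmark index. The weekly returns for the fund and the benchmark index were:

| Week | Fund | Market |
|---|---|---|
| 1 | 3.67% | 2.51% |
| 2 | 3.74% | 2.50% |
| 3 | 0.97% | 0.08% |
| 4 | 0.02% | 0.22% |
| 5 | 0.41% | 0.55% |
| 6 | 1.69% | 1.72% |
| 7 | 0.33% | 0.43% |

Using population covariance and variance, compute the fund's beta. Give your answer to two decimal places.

1.38

r̄p = 1.5471%,  r̄m = 1.1443%
Cov = Σ(rp − r̄p)(rm − r̄m) / 7 = 1.3608
Var(rm) = Σ(rm − r̄m)² / 7 = 0.9836
β = Cov / Var = 1.3608 / 0.9836 = 1.3835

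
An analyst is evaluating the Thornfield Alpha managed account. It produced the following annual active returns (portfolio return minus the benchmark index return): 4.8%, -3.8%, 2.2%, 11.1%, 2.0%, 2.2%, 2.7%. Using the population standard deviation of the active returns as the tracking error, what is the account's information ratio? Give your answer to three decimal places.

r̄ = (4.8 − 3.8 + 2.2 + 11.1 + 2 + 2.2 + 2.7) / 7 = 3.0286%
Population σ = √[Σ(r − r̄)² / 7] = √[117.4543 / 7] = √16.7792 = 4.0962%
IR = r̄ / tracking error = 3.0286 / 4.0962 = 0.7394

0.739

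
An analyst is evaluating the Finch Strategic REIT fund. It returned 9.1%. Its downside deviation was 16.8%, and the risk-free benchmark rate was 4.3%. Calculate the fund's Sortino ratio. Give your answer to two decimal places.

Sortino = (Rp − Rf) / σd = (9.1% − 4.3%) / 16.8% = 4.80% / 16.8% = 0.2857

0.29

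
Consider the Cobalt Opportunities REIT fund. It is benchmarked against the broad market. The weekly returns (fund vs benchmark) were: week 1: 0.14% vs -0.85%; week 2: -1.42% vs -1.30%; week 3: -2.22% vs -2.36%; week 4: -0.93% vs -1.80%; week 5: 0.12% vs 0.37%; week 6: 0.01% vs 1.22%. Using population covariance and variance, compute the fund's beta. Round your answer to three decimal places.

0.582

r̄p = -0.7167%,  r̄m = -0.7867%
Cov = Σ(rp − r̄p)(rm − r̄m) / 6 = 0.8857
Var(rm) = Σ(rm − r̄m)² / 6 = 1.5224
β = Cov / Var = 0.8857 / 1.5224 = 0.5818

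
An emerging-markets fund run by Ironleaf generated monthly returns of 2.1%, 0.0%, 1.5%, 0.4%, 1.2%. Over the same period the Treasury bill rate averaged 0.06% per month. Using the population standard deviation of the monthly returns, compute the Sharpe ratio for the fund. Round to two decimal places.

r̄ = (2.1 + 0 + 1.5 + 0.4 + 1.2) / 5 = 5.20 / 5 = 1.0400%
Σ(r − r̄)² = (2.1 − 1.0400)² + (0 − 1.0400)² + … = 2.8520
σ = √[2.8520 / 5] = 0.7552%
Sharpe = (r̄ − rf) / σ = (1.0400 − 0.06) / 0.7552 = 0.9800 / 0.7552 = 1.2977

1.30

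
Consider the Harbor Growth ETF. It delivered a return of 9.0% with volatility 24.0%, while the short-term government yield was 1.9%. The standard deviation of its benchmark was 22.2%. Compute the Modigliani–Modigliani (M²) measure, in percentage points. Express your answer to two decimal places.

Sharpe = (Rp − Rf) / σp = (9.0% − 1.9%) / 24.0% = 0.2958
M² = Rf + Sharpe × σm = 1.9% + 0.2958 × 22.2% = 8.4668%

8.47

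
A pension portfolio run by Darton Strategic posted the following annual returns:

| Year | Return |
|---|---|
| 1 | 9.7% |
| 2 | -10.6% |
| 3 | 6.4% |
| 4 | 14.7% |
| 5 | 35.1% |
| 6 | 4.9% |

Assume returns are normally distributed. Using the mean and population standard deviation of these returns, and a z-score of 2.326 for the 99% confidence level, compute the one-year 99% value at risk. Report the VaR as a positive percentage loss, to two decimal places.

r̄ = (9.7 − 10.6 + 6.4 + 14.7 + 35.1 + 4.9) / 6 = 60.20 / 6 = 10.0333%
Population σ = √[Σ(r − r̄)² / 6] = √[1115.5133 / 6] = √185.9189 = 13.6352%
VaR = −(r̄ − z·σ) = −(10.0333 − 2.326 × 13.6352) = −(-21.6822) = 21.6822%

21.68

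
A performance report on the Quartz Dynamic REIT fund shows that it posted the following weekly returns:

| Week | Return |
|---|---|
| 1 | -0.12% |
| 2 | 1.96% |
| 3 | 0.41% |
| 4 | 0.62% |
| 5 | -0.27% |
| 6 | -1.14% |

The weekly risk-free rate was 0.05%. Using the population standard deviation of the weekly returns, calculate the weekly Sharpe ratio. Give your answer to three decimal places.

0.203

r̄ = (-0.12 + 1.96 + 0.41 + 0.62 − 0.27 − 1.14) / 6 = 0.2433%
Σ(r − r̄)² = 5.4257; population σ = √(5.4257/6) = 0.9509%
Sharpe = (r̄ − rf) / σ = (0.2433 − 0.05) / 0.9509 = 0.1933 / 0.9509 = 0.2033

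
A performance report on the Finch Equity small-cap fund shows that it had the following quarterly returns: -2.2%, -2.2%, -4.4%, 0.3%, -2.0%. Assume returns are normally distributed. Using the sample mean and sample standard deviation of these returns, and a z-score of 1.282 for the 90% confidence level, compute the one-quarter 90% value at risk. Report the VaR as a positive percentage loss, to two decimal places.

r̄ = (-2.2 − 2.2 − 4.4 + 0.3 − 2) / 5 = -10.50 / 5 = -2.1000%
Σ(r − r̄)² = (-2.2 − (-2.1000))² + (-2.2 − (-2.1000))² + … = 11.0800
σ = √[11.0800 / 4] = 1.6643%
VaR = −(r̄ − z·σ) = −(-2.1000 − 1.282 × 1.6643) = −(-4.2336) = 4.2336%

4.23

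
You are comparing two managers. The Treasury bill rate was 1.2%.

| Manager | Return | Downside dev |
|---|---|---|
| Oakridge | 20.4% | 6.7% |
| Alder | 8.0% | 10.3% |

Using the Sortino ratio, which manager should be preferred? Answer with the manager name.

Oakridge: Sortino ratio = (20.4% − 1.2%) / 6.7% = 2.866
Alder: Sortino ratio = (8.0% − 1.2%) / 10.3% = 0.660
Highest: Oakridge (2.866).

Oakridge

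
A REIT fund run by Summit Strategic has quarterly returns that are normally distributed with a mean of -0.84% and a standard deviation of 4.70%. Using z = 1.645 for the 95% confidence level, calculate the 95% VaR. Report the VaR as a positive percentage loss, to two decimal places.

VaR (as % loss) = −(μ − z·σ) = −(-0.84% − 1.645 × 4.70%) = −(-8.5715%) = 8.5715%

8.57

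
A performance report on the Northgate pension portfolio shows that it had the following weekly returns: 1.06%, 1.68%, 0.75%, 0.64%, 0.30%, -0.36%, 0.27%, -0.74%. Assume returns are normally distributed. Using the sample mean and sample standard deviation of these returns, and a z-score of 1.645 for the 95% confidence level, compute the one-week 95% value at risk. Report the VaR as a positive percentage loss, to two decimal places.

0.81

r̄ = (1.06 + 1.68 + 0.75 + 0.64 + 0.3 − 0.36 + 0.27 − 0.74) / 8 = 3.600 / 8 = 0.4500%
Sample σ = √[Σ(r − r̄)² / 7] = √[4.1382 / 7] = √0.5912 = 0.7689%
VaR = −(r̄ − z·σ) = −(0.4500 − 1.645 × 0.7689) = −(-0.8148) = 0.8148%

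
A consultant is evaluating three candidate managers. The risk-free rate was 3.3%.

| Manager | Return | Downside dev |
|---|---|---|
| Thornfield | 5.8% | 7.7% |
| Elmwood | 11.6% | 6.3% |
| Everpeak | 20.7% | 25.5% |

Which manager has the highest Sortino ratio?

Thornfield: Sortino ratio = (5.8% − 3.3%) / 7.7% = 0.325
Elmwood: Sortino ratio = (11.6% − 3.3%) / 6.3% = 1.317
Everpeak: Sortino ratio = (20.7% − 3.3%) / 25.5% = 0.682
Highest: Elmwood (1.317).

Elmwood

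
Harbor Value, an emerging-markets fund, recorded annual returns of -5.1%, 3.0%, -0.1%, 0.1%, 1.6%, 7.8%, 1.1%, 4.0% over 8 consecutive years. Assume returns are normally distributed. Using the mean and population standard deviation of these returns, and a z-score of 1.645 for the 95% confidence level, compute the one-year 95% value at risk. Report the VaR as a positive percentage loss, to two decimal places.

r̄ = (-5.1 + 3 − 0.1 + 0.1 + 1.6 + 7.8 + 1.1 + 4) / 8 = 1.5500%
Σ(r − r̄)² = (-5.1 − 1.5500)² + (3 − 1.5500)² + … = 96.4200
population σ = √(96.4200 / 8) = √12.0525 = 3.4717%
VaR = −(r̄ − z·σ) = −(1.5500 − 1.645 × 3.4717) = −(-4.1609) = 4.1609%

4.16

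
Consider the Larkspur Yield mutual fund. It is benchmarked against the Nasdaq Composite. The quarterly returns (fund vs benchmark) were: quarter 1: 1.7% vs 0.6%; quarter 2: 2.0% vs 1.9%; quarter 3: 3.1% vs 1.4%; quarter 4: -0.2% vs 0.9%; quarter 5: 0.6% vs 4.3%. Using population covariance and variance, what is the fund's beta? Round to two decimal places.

-0.18

r̄p = 1.4400%,  r̄m = 1.8200%
Cov = Σ(rp − r̄p)(rm − r̄m) / 5 = -0.3088
Var(rm) = Σ(rm − r̄m)² / 5 = 1.7336
β = Cov / Var = -0.3088 / 1.7336 = -0.1781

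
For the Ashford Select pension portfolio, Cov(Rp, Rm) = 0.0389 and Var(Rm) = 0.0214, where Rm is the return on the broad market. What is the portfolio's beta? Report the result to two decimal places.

β = Cov(Rp, Rm) / Var(Rm) = 0.0389 / 0.0214 = 1.8178

1.82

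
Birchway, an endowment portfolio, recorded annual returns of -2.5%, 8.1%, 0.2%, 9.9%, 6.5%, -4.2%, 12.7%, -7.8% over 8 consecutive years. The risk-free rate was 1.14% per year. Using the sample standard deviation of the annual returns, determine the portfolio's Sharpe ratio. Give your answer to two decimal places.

r̄ = (-2.5 + 8.1 + 0.2 + 9.9 + 6.5 − 4.2 + 12.7 − 7.8) / 8 = 2.8625%
Σ(r − r̄)² = (-2.5 − 2.8625)² + (8.1 − 2.8625)² + … = 386.3788
σ = √[386.3788 / 7] = 7.4295%
Sharpe = (r̄ − rf) / σ = (2.8625 − 1.14) / 7.4295 = 1.7225 / 7.4295 = 0.2318

0.23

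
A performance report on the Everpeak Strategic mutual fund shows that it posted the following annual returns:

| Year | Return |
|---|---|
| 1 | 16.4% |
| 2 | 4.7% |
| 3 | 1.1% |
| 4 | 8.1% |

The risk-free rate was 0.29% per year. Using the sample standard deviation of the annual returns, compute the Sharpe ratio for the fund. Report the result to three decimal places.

1.114

r̄ = (16.4 + 4.7 + 1.1 + 8.1) / 4 = 30.30 / 4 = 7.5750%
Σ(r − r̄)² = 128.3475; sample σ = √(128.3475/3) = 6.5408%
Sharpe = (r̄ − rf) / σ = (7.5750 − 0.29) / 6.5408 = 7.2850 / 6.5408 = 1.1138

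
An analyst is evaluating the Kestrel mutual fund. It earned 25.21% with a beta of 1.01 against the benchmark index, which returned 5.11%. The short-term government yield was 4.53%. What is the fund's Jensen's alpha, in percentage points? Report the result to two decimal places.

CAPM expected return = Rf + β(Rm − Rf) = 4.53% + 1.01 × (5.11% − 4.53%) = 4.53 + 1.01 × 0.58 = 5.1158%
Jensen's α = Rp − E[R] = 25.21% − 5.1158% = 20.0942

20.09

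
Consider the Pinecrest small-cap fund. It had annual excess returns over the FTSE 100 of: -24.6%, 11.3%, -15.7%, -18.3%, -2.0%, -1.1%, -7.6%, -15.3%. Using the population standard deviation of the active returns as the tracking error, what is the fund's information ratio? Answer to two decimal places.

-0.85

μ = (-24.6 + 11.3 − 15.7 − 18.3 − 2 − 1.1 − 7.6 − 15.3) / 8 = -73.30 / 8 = -9.1625%
Population std dev = √[939.6788 / 8] = 10.8379%
IR = μ / tracking error = -9.1625 / 10.8379 = -0.8454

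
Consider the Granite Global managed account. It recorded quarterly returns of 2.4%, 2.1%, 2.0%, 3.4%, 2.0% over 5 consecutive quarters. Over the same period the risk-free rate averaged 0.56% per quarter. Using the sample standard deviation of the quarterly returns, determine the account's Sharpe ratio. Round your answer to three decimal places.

3.068

μ = (2.4 + 2.1 + 2 + 3.4 + 2) / 5 = 2.3800%
Σ(r − μ)² = (2.4 − 2.3800)² + (2.1 − 2.3800)² + … = 1.4080
σ = √[1.4080 / 4] = 0.5933%
Sharpe = (μ − rf) / σ = (2.3800 − 0.56) / 0.5933 = 1.8200 / 0.5933 = 3.0676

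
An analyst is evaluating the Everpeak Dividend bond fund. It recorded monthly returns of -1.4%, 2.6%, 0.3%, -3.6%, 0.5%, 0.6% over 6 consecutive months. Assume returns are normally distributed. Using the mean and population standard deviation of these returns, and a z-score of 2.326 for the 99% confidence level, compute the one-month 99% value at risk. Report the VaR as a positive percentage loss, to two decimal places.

Mean return μ = -1.00 / 6 = -0.1667%
Σ(r − μ)² = 22.2133; population σ = √(22.2133/6) = 1.9241%
VaR = −(μ − z·σ) = −(-0.1667 − 2.326 × 1.9241) = −(-4.6422) = 4.6422%

4.64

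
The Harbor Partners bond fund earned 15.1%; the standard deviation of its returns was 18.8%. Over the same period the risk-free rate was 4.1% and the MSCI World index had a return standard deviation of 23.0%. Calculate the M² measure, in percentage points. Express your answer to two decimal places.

Sharpe = (Rp − Rf) / σp = (15.1% − 4.1%) / 18.8% = 0.5851
M² = Rf + Sharpe × σm = 4.1% + 0.5851 × 23.0% = 17.5573%

17.56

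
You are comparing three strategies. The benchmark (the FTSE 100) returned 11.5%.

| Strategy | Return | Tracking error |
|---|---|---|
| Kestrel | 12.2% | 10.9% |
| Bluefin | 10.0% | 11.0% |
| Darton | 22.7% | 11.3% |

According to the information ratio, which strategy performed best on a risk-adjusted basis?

Darton

Kestrel: IR = (12.2% − 11.5%) / 10.9% = 0.064
Bluefin: IR = (10.0% − 11.5%) / 11.0% = -0.136
Darton: IR = (22.7% − 11.5%) / 11.3% = 0.991
Highest: Darton (0.991).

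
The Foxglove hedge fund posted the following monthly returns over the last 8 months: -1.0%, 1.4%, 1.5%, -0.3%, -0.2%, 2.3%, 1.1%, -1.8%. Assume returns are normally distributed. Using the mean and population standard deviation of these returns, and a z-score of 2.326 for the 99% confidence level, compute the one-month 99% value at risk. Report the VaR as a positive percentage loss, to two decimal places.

2.70

r̄ = (-1 + 1.4 + 1.5 − 0.3 − 0.2 + 2.3 + 1.1 − 1.8) / 8 = 3.00 / 8 = 0.3750%
Population std dev = √[13.9550 / 8] = 1.3207%
VaR = −(r̄ − z·σ) = −(0.3750 − 2.326 × 1.3207) = −(-2.6969) = 2.6969%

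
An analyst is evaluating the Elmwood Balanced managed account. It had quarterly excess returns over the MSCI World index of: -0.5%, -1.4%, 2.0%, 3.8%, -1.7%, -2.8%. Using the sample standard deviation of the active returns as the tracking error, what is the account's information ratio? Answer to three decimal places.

-0.040

r̄ = (-0.5 − 1.4 + 2 + 3.8 − 1.7 − 2.8) / 6 = -0.1000%
Sample σ = √[Σ(r − r̄)² / 5] = √[31.3200 / 5] = √6.2640 = 2.5028%
IR = r̄ / tracking error = -0.1000 / 2.5028 = -0.0400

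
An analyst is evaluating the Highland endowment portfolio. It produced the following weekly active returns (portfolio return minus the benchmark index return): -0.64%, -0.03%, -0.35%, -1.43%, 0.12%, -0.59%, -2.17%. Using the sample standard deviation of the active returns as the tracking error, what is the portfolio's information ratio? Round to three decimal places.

-0.896

μ = (-0.64 − 0.03 − 0.35 − 1.43 + 0.12 − 0.59 − 2.17) / 7 = -0.7271%
Σ(r − μ)² = 3.9481; sample σ = √(3.9481/6) = 0.8112%
IR = μ / tracking error = -0.7271 / 0.8112 = -0.8963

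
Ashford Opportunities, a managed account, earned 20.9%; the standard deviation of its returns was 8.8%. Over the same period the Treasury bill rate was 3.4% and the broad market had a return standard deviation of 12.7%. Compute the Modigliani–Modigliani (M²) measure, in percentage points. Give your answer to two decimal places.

28.66

Sharpe = (Rp − Rf) / σp = (20.9% − 3.4%) / 8.8% = 1.9886
M² = Rf + Sharpe × σm = 3.4% + 1.9886 × 12.7% = 28.6552%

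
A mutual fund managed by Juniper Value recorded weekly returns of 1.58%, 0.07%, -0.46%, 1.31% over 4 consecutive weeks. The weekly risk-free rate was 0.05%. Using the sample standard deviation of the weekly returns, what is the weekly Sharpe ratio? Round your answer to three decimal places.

Mean return r̄ = 2.500 / 4 = 0.6250%
Σ(r − r̄)² = (1.58 − 0.6250)² + (0.07 − 0.6250)² + … = 2.8665
sample σ = √(2.8665 / 3) = √0.9555 = 0.9775%
Sharpe = (r̄ − rf) / σ = (0.6250 − 0.05) / 0.9775 = 0.5750 / 0.9775 = 0.5882

0.588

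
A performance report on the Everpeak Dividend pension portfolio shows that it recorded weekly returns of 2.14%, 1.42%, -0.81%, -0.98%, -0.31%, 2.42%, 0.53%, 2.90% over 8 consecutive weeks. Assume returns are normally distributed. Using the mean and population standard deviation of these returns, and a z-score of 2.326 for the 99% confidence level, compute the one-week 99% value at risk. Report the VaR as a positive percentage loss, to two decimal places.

μ = (2.14 + 1.42 − 0.81 − 0.98 − 0.31 + 2.42 + 0.53 + 2.9) / 8 = 7.310 / 8 = 0.9138%
Population σ = √[Σ(r − μ)² / 8] = √[16.1764 / 8] = √2.0221 = 1.4220%
VaR = −(μ − z·σ) = −(0.9138 − 2.326 × 1.4220) = −(-2.3938) = 2.3938%

2.39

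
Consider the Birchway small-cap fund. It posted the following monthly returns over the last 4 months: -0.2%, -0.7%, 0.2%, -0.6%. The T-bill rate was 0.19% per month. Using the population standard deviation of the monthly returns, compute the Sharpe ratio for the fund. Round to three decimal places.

-1.446

Mean return r̄ = -1.30 / 4 = -0.3250%
Σ(r − r̄)² = (-0.2 − (-0.3250))² + (-0.7 − (-0.3250))² + … = 0.5075
σ = √[0.5075 / 4] = 0.3562%
Sharpe = (r̄ − rf) / σ = (-0.3250 − 0.19) / 0.3562 = -0.5150 / 0.3562 = -1.4458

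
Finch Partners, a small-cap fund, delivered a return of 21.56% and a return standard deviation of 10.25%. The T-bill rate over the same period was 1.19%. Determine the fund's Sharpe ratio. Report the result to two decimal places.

1.99

Sharpe = (Rp − Rf) / σp = (21.56% − 1.19%) / 10.25% = 20.37% / 10.25% = 1.9873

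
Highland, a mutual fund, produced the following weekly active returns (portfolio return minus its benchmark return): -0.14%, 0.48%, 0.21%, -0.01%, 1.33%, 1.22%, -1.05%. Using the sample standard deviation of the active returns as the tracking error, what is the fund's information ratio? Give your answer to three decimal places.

0.354

μ = (-0.14 + 0.48 + 0.21 − 0.01 + 1.33 + 1.22 − 1.05) / 7 = 2.040 / 7 = 0.2914%
Sample σ = √[Σ(r − μ)² / 6] = √[4.0595 / 6] = √0.6766 = 0.8226%
IR = μ / tracking error = 0.2914 / 0.8226 = 0.3542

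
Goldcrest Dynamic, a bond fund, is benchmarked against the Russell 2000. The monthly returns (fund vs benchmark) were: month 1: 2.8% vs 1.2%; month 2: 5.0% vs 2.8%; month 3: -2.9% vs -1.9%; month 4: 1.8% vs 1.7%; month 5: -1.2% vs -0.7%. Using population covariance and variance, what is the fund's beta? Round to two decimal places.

r̄p = 1.1000%,  r̄m = 0.6200%
Cov = Σ(rp − r̄p)(rm − r̄m) / 5 = 4.6720
Var(rm) = Σ(rm − r̄m)² / 5 = 2.8696
β = Cov / Var = 4.6720 / 2.8696 = 1.6281

1.63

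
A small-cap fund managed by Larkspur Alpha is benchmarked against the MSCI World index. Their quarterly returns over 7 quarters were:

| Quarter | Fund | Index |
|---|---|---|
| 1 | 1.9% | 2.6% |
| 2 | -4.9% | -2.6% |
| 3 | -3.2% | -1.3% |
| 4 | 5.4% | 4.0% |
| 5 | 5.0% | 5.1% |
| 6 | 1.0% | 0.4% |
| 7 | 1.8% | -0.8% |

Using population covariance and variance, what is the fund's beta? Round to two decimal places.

1.21

r̄p = 1.0000%,  r̄m = 1.0571%
Cov = Σ(rp − r̄p)(rm − r̄m) / 7 = 8.6429
Var(rm) = Σ(rm − r̄m)² / 7 = 7.1710
β = Cov / Var = 8.6429 / 7.1710 = 1.2053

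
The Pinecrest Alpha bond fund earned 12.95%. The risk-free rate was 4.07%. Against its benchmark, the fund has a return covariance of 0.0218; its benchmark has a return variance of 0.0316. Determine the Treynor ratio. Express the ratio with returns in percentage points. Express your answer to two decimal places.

12.87

β = Cov / Var = 0.0218 / 0.0316 = 0.6899
Treynor = (Rp − Rf) / β = (12.95% − 4.07%) / 0.6899 = 8.88 / 0.6899 = 12.8714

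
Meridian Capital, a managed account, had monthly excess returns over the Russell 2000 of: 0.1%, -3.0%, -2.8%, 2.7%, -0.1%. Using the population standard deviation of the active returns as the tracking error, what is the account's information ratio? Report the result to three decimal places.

-0.294

r̄ = (0.1 − 3 − 2.8 + 2.7 − 0.1) / 5 = -3.10 / 5 = -0.6200%
Σ(r − r̄)² = (0.1 − (-0.6200))² + (-3 − (-0.6200))² + (-2.8 − (-0.6200))² + … = 22.2280
population σ = √(22.2280 / 5) = √4.4456 = 2.1085%
IR = r̄ / tracking error = -0.6200 / 2.1085 = -0.2940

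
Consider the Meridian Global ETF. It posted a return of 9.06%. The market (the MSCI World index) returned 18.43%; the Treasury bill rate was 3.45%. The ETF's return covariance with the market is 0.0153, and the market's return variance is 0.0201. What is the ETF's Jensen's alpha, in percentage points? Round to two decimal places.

-5.79

β = Cov / Var = 0.0153 / 0.0201 = 0.7612
E[R] = Rf + β(Rm − Rf) = 3.45% + 0.7612 × (18.43% − 3.45%) = 14.8528%
α = Rp − E[R] = 9.06% − 14.8528% = -5.7928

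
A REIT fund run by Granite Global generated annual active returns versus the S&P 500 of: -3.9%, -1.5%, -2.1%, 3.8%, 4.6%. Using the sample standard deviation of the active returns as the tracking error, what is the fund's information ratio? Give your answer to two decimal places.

μ = (-3.9 − 1.5 − 2.1 + 3.8 + 4.6) / 5 = 0.90 / 5 = 0.1800%
Sample std dev = √[57.3080 / 4] = 3.7851%
IR = μ / tracking error = 0.1800 / 3.7851 = 0.0476

0.05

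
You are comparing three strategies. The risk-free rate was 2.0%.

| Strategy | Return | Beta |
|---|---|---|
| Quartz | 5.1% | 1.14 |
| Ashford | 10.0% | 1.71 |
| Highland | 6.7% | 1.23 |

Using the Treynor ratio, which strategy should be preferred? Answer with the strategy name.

Quartz: Treynor = (5.1% − 2.0%) / 1.14 = 2.719
Ashford: Treynor = (10.0% − 2.0%) / 1.71 = 4.678
Highland: Treynor = (6.7% − 2.0%) / 1.23 = 3.821
Highest: Ashford (4.678).

Ashford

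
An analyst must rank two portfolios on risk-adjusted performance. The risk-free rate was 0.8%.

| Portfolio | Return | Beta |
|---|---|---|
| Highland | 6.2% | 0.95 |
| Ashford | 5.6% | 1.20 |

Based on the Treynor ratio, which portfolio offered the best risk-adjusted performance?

Highland

Highland: Treynor = (6.2% − 0.8%) / 0.95 = 5.684
Ashford: Treynor = (5.6% − 0.8%) / 1.20 = 4.000
Highest: Highland (5.684).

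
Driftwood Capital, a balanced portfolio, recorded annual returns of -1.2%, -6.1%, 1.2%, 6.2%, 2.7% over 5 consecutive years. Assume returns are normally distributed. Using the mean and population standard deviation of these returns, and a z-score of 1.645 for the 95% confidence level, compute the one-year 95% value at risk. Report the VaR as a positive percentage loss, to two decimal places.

6.19

μ = (-1.2 − 6.1 + 1.2 + 6.2 + 2.7) / 5 = 2.80 / 5 = 0.5600%
Population std dev = √[84.2520 / 5] = 4.1049%
VaR = −(μ − z·σ) = −(0.5600 − 1.645 × 4.1049) = −(-6.1926) = 6.1926%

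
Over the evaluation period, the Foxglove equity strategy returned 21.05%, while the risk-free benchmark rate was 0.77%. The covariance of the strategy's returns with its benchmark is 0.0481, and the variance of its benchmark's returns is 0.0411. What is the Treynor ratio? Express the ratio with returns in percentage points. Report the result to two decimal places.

17.33

β = Cov / Var = 0.0481 / 0.0411 = 1.1703
Treynor = (Rp − Rf) / β = (21.05% − 0.77%) / 1.1703 = 20.28 / 1.1703 = 17.3289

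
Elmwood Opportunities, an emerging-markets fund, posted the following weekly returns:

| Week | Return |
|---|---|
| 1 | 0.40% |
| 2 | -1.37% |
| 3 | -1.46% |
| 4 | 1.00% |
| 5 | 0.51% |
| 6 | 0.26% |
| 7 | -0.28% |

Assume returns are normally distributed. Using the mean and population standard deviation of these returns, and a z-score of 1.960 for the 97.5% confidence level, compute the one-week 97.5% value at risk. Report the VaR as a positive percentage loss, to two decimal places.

μ = (0.4 − 1.37 − 1.46 + 1 + 0.51 + 0.26 − 0.28) / 7 = -0.1343%
Σ(r − μ)² = (0.4 − (-0.1343))² + (-1.37 − (-0.1343))² + (-1.46 − (-0.1343))² + … = 5.4484
σ = √[5.4484 / 7] = 0.8822%
VaR = −(μ − z·σ) = −(-0.1343 − 1.960 × 0.8822) = −(-1.8634) = 1.8634%

1.86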